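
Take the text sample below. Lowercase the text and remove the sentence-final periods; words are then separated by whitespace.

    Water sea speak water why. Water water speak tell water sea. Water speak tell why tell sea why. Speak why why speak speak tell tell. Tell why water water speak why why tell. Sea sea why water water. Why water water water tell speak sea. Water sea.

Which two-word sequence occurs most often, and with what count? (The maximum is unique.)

Bigram frequencies (highest first):
  water water: 5
  why water: 4
  water sea: 3
  water speak: 3
  speak tell: 3
  water why: 2
  … (17 more, each ≤ 2)

"water water", 5 times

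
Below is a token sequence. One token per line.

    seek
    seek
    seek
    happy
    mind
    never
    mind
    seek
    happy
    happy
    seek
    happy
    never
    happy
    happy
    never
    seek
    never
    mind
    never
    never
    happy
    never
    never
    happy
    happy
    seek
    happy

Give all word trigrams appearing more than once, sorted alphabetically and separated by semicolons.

happy happy seek; happy seek happy; never happy happy; never never happy

Trigram counts meeting the condition (more than once):
  happy happy seek: 2
  happy seek happy: 2
  never happy happy: 2
  never never happy: 2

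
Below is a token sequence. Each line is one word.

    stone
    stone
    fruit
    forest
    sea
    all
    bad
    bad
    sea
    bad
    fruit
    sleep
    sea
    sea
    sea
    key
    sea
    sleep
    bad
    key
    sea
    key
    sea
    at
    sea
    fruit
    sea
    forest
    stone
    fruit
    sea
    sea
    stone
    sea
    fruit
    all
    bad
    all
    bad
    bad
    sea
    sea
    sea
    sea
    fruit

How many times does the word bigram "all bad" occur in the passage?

Scanning the 44 overlapping bigram windows for "all bad":
  position 6–7: all bad
  position 36–37: all bad
  position 38–39: all bad

3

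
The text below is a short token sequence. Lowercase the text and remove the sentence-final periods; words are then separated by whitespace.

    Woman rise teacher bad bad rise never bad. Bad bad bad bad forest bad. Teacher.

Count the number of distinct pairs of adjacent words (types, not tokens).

15 tokens → 14 bigram windows in total.
Repeated bigrams (each contributes count−1 duplicates):
  bad bad: 5
4 duplicate windows → 14 − 4 = 10 distinct.

10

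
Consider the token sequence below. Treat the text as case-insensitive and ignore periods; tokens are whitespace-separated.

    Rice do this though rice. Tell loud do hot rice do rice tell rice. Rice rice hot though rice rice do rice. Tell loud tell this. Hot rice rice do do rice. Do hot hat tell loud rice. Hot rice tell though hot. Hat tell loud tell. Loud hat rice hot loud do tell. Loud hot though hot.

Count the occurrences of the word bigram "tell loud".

6

Scanning the 57 overlapping bigram windows for "tell loud":
  position 6–7: tell loud
  position 23–24: tell loud
  position 36–37: tell loud
  position 45–46: tell loud
  position 47–48: tell loud
  position 54–55: tell loud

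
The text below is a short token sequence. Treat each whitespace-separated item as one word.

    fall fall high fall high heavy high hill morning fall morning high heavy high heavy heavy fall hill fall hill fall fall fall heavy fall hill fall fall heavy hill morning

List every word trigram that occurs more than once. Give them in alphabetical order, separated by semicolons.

fall fall heavy; fall hill fall; heavy fall hill; high heavy high; hill fall fall

Trigram counts meeting the condition (more than once):
  fall fall heavy: 2
  fall hill fall: 3
  heavy fall hill: 2
  high heavy high: 2
  hill fall fall: 2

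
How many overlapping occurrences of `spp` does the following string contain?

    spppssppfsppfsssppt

4

Sliding a length-3 window over the 19 characters (17 positions):
  position 1–3: spp
  position 6–8: spp
  position 10–12: spp
  position 16–18: spp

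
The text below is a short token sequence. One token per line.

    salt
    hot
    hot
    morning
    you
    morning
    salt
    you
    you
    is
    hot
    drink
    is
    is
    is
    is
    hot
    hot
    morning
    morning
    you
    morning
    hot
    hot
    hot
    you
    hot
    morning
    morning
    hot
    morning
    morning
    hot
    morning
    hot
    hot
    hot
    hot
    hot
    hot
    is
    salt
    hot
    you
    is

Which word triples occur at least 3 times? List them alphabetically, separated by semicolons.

hot hot hot; hot morning morning

Trigram counts meeting the condition (at least 3 times):
  hot hot hot: 5
  hot morning morning: 3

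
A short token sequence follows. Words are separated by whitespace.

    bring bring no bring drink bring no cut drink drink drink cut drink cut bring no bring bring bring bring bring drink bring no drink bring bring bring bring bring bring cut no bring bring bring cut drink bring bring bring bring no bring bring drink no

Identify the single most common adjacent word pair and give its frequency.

"bring bring", 16 times

Bigram frequencies (highest first):
  bring bring: 16
  bring no: 5
  no bring: 4
  drink bring: 4
  bring drink: 3
  cut drink: 3
  … (8 more, each ≤ 2)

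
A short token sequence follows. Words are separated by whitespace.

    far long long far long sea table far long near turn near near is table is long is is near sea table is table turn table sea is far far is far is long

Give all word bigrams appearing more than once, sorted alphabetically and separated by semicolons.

far is; far long; is far; is long; is table; sea table; table is

Bigram counts meeting the condition (more than once):
  far is: 2
  far long: 3
  is far: 2
  is long: 2
  is table: 2
  sea table: 2
  table is: 2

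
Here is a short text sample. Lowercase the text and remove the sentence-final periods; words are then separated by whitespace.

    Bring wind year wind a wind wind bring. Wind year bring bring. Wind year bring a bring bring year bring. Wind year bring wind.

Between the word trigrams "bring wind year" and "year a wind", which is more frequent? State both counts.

"bring wind year" (4 vs 0)

"bring wind year": 4 occurrences
"year a wind": 0 occurrences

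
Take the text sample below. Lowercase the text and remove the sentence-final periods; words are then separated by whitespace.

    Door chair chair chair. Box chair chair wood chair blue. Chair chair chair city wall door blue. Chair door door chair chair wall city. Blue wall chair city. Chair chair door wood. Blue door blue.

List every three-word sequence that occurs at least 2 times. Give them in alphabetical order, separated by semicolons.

chair chair chair; door chair chair

Trigram counts meeting the condition (at least 2 times):
  chair chair chair: 2
  door chair chair: 2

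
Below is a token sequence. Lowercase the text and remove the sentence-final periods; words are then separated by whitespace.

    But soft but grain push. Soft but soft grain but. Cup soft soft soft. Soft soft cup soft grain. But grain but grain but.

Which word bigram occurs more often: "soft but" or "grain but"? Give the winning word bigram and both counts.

"soft but": 2 occurrences
"grain but": 4 occurrences

"grain but" (4 vs 2)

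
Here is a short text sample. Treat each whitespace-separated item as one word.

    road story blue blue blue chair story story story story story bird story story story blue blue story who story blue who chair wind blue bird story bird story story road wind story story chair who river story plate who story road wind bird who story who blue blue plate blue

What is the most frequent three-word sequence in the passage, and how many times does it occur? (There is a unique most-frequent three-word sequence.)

"story story story", 4 times

Trigram frequencies (highest first):
  story story story: 4
  story blue blue: 2
  story bird story: 2
  bird story story: 2
  story road wind: 2
  road story blue: 1
  … (36 more, each ≤ 1)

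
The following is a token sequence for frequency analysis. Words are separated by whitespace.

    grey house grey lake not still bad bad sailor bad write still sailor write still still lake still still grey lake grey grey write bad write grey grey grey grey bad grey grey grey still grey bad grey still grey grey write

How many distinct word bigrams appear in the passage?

25

42 tokens → 41 bigram windows in total.
Repeated bigrams (each contributes count−1 duplicates):
  grey grey: 7
  still grey: 3
  bad grey: 2
  bad write: 2
  grey bad: 2
  grey lake: 2
  grey still: 2
  grey write: 2
  … (2 more repeated)
16 duplicate windows → 41 − 16 = 25 distinct.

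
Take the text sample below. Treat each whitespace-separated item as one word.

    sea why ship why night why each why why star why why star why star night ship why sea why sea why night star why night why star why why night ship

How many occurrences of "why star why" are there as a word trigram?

3

Scanning the 30 overlapping trigram windows for "why star why":
  position 9–11: why star why
  position 12–14: why star why
  position 27–29: why star why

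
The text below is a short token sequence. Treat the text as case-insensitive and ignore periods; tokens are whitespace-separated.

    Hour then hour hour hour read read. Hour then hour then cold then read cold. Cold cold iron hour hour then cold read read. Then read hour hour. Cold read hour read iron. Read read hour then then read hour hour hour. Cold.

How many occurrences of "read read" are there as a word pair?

Scanning the 42 overlapping bigram windows for "read read":
  position 6–7: read read
  position 23–24: read read
  position 34–35: read read

3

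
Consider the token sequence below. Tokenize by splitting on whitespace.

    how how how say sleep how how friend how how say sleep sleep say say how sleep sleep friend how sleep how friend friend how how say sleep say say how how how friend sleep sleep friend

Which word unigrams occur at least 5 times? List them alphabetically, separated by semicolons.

friend; how; say; sleep

Unigram counts meeting the condition (at least 5 times):
  friend: 6
  how: 15
  say: 7
  sleep: 9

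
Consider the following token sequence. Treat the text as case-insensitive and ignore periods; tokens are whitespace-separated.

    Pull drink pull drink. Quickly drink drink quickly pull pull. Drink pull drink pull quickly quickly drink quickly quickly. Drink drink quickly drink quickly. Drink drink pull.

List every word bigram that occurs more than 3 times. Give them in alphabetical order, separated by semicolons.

drink pull; drink quickly; pull drink; quickly drink

Bigram counts meeting the condition (more than 3 times):
  drink pull: 4
  drink quickly: 5
  pull drink: 4
  quickly drink: 5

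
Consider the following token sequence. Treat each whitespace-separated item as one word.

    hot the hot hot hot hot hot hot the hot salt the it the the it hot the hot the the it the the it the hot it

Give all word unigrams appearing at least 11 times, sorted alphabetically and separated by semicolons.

hot; the

Unigram counts meeting the condition (at least 11 times):
  hot: 11
  the: 11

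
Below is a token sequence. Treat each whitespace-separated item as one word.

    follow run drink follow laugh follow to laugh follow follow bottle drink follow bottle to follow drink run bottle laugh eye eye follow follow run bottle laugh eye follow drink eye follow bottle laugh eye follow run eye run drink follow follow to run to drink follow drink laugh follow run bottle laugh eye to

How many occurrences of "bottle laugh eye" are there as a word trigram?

Scanning the 53 overlapping trigram windows for "bottle laugh eye":
  position 19–21: bottle laugh eye
  position 26–28: bottle laugh eye
  position 33–35: bottle laugh eye
  position 52–54: bottle laugh eye

4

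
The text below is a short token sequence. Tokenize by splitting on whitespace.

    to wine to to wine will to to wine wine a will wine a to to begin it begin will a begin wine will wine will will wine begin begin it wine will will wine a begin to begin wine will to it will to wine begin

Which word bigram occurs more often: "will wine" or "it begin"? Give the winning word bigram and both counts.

"will wine" (4 vs 1)

"will wine": 4 occurrences
"it begin": 1 occurrence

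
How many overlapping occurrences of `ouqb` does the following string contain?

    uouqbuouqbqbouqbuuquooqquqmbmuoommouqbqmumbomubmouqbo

5

Sliding a length-4 window over the 53 characters (50 positions):
  position 2–5: ouqb
  position 7–10: ouqb
  position 13–16: ouqb
  position 35–38: ouqb
  position 49–52: ouqb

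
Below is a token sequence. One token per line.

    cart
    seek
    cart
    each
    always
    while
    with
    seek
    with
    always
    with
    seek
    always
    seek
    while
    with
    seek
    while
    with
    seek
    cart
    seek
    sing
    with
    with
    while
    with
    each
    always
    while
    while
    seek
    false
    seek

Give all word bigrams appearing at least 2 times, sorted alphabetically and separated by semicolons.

always while; cart seek; each always; seek cart; seek while; while with; with seek

Bigram counts meeting the condition (at least 2 times):
  always while: 2
  cart seek: 2
  each always: 2
  seek cart: 2
  seek while: 2
  while with: 4
  with seek: 4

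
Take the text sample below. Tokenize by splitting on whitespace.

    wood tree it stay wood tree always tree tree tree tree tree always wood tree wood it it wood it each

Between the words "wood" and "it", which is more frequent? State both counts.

"wood": 5 occurrences
"it": 4 occurrences

"wood" (5 vs 4)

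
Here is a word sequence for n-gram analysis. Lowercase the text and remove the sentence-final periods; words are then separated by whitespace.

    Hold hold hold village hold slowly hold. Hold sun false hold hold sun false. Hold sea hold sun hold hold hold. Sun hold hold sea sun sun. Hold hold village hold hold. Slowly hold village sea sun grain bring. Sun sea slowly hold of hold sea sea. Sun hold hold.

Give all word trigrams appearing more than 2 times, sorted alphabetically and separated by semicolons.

hold hold sun; sun hold hold

Trigram counts meeting the condition (more than 2 times):
  hold hold sun: 3
  sun hold hold: 4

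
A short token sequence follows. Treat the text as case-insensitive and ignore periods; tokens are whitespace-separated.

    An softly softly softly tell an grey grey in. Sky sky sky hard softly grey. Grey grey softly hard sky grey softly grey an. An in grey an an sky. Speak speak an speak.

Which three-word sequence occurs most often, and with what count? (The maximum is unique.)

"grey an an", 2 times

Trigram frequencies (highest first):
  grey an an: 2
  an softly softly: 1
  softly softly softly: 1
  softly softly tell: 1
  softly tell an: 1
  tell an grey: 1
  … (25 more, each ≤ 1)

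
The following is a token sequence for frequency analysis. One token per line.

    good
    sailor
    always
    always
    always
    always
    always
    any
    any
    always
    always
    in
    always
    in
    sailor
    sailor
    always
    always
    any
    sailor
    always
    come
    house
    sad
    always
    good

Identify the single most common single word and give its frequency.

Unigram frequencies (highest first):
  always: 12
  sailor: 4
  any: 3
  good: 2
  in: 2
  come: 1
  … (2 more, each ≤ 1)

"always", 12 times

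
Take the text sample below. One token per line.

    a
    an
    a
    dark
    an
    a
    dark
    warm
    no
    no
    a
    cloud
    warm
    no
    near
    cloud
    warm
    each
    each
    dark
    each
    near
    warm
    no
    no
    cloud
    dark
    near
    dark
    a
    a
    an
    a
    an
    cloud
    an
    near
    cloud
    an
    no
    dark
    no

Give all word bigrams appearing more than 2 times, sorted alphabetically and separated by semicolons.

a an; an a; warm no

Bigram counts meeting the condition (more than 2 times):
  a an: 3
  an a: 3
  warm no: 3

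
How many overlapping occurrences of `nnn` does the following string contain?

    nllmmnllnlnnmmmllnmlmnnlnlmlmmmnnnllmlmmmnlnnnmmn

Sliding a length-3 window over the 49 characters (47 positions):
  position 32–34: nnn
  position 44–46: nnn

2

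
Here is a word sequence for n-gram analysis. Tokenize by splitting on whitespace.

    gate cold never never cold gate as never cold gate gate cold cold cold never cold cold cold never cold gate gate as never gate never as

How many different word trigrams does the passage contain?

18

27 tokens → 25 trigram windows in total.
Repeated trigrams (each contributes count−1 duplicates):
  never cold gate: 3
  cold cold cold: 2
  cold cold never: 2
  cold gate gate: 2
  cold never cold: 2
  gate as never: 2
7 duplicate windows → 25 − 7 = 18 distinct.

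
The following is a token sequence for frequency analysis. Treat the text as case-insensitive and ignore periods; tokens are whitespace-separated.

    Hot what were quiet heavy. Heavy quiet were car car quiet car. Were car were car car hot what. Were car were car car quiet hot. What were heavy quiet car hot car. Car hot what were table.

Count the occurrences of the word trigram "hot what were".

Scanning the 36 overlapping trigram windows for "hot what were":
  position 1–3: hot what were
  position 18–20: hot what were
  position 26–28: hot what were
  position 35–37: hot what were

4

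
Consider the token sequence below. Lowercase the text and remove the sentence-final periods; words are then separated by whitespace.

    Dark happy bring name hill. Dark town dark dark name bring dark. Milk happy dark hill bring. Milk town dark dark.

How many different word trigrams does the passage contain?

18

21 tokens → 19 trigram windows in total.
Repeated trigrams (each contributes count−1 duplicates):
  town dark dark: 2
1 duplicate windows → 19 − 1 = 18 distinct.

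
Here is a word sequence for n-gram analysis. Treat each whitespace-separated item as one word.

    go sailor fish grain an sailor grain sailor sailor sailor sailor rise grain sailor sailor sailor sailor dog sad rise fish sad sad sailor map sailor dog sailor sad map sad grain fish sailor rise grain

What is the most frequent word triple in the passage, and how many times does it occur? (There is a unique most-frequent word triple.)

"sailor sailor sailor", 4 times

Trigram frequencies (highest first):
  sailor sailor sailor: 4
  grain sailor sailor: 2
  sailor rise grain: 2
  go sailor fish: 1
  sailor fish grain: 1
  fish grain an: 1
  … (23 more, each ≤ 1)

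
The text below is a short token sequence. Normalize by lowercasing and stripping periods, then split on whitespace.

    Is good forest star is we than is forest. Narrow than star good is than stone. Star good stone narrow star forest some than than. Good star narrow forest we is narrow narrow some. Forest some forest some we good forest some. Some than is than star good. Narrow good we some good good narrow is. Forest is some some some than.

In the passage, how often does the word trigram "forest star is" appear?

Scanning the 60 overlapping trigram windows for "forest star is":
  position 3–5: forest star is

1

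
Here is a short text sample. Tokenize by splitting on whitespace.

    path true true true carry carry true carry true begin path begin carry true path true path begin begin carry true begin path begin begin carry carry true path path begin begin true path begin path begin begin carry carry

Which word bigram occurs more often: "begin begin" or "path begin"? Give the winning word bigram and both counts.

"path begin" (6 vs 4)

"begin begin": 4 occurrences
"path begin": 6 occurrences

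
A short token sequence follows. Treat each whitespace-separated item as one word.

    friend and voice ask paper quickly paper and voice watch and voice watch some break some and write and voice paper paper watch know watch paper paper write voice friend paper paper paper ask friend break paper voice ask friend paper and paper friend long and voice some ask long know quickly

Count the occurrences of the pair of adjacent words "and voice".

Scanning the 51 overlapping bigram windows for "and voice":
  position 2–3: and voice
  position 8–9: and voice
  position 11–12: and voice
  position 19–20: and voice
  position 46–47: and voice

5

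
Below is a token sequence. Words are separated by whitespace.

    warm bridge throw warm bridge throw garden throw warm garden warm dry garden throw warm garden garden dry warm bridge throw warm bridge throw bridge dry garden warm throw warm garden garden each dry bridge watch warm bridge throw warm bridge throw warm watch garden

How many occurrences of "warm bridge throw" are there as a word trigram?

Scanning the 43 overlapping trigram windows for "warm bridge throw":
  position 1–3: warm bridge throw
  position 4–6: warm bridge throw
  position 19–21: warm bridge throw
  position 22–24: warm bridge throw
  position 37–39: warm bridge throw
  position 40–42: warm bridge throw

6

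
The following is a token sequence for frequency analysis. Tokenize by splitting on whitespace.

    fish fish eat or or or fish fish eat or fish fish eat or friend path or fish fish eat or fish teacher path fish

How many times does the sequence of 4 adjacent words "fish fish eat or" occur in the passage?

Scanning the 22 overlapping 4-gram windows for "fish fish eat or":
  position 1–4: fish fish eat or
  position 7–10: fish fish eat or
  position 11–14: fish fish eat or
  position 18–21: fish fish eat or

4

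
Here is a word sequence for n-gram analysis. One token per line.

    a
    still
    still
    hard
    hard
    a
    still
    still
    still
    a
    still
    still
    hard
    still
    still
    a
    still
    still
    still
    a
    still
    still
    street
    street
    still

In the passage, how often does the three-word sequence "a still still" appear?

5

Scanning the 23 overlapping trigram windows for "a still still":
  position 1–3: a still still
  position 6–8: a still still
  position 10–12: a still still
  position 16–18: a still still
  position 20–22: a still still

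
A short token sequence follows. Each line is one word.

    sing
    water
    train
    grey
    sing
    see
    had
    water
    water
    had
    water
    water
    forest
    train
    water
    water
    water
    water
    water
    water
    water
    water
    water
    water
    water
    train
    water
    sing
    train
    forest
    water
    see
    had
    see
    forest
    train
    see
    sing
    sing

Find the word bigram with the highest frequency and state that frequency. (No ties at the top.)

"water water", 12 times

Bigram frequencies (highest first):
  water water: 12
  water train: 2
  see had: 2
  had water: 2
  forest train: 2
  train water: 2
  … (16 more, each ≤ 1)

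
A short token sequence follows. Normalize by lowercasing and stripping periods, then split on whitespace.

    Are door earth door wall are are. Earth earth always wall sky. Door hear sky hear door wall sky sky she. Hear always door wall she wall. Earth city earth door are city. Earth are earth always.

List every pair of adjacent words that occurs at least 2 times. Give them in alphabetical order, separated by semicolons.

Bigram counts meeting the condition (at least 2 times):
  are earth: 2
  city earth: 2
  door wall: 3
  earth always: 2
  earth door: 2
  wall sky: 2

are earth; city earth; door wall; earth always; earth door; wall sky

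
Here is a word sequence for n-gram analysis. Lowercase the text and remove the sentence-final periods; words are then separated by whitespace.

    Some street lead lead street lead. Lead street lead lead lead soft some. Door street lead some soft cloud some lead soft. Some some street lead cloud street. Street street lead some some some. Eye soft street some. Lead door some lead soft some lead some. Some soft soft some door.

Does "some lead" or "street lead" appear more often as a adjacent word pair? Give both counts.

"some lead": 4 occurrences
"street lead": 6 occurrences

"street lead" (6 vs 4)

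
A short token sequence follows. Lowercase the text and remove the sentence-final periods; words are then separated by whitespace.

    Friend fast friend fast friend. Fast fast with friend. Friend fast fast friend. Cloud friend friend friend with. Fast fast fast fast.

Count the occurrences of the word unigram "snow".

Scanning the 22 tokens for "snow":
  (none found)

0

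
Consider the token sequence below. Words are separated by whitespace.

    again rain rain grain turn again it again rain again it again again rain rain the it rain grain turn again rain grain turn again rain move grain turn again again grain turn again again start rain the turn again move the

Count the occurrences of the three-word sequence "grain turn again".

5

Scanning the 40 overlapping trigram windows for "grain turn again":
  position 4–6: grain turn again
  position 19–21: grain turn again
  position 23–25: grain turn again
  position 28–30: grain turn again
  position 32–34: grain turn again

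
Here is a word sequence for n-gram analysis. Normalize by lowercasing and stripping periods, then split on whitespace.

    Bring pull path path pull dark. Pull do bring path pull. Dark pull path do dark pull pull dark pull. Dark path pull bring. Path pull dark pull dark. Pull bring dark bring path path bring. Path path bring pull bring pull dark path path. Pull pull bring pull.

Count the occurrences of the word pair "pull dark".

7

Scanning the 48 overlapping bigram windows for "pull dark":
  position 5–6: pull dark
  position 11–12: pull dark
  position 18–19: pull dark
  position 20–21: pull dark
  position 26–27: pull dark
  position 28–29: pull dark
  position 42–43: pull dark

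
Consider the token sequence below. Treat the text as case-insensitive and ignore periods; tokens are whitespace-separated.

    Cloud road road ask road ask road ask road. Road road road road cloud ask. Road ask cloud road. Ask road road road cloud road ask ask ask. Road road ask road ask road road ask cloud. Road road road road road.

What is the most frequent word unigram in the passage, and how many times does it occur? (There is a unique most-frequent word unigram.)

"road", 25 times

Unigram frequencies (highest first):
  road: 25
  ask: 12
  cloud: 5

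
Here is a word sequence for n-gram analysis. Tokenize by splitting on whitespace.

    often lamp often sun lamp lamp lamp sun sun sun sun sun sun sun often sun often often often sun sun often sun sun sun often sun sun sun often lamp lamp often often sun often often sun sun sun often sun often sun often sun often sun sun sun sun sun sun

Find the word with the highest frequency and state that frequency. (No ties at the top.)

Unigram frequencies (highest first):
  sun: 30
  often: 17
  lamp: 6

"sun", 30 times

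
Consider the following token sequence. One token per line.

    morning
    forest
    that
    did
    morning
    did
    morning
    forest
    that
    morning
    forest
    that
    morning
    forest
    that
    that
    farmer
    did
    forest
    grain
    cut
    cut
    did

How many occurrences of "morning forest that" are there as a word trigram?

Scanning the 21 overlapping trigram windows for "morning forest that":
  position 1–3: morning forest that
  position 7–9: morning forest that
  position 10–12: morning forest that
  position 13–15: morning forest that

4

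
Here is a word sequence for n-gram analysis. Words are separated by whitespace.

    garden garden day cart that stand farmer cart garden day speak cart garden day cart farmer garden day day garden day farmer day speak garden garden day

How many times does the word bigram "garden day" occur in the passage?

Scanning the 26 overlapping bigram windows for "garden day":
  position 2–3: garden day
  position 9–10: garden day
  position 13–14: garden day
  position 17–18: garden day
  position 20–21: garden day
  position 26–27: garden day

6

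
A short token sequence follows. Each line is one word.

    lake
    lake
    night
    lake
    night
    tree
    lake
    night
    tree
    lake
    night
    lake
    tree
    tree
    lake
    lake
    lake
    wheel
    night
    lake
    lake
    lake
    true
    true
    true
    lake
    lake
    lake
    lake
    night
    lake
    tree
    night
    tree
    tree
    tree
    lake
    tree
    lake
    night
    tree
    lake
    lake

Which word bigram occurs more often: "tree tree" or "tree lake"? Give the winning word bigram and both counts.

"tree tree": 3 occurrences
"tree lake": 6 occurrences

"tree lake" (6 vs 3)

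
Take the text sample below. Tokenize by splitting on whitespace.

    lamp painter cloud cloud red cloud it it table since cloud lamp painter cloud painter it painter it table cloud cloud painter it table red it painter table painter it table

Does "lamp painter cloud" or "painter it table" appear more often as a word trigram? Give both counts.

"lamp painter cloud": 2 occurrences
"painter it table": 3 occurrences

"painter it table" (3 vs 2)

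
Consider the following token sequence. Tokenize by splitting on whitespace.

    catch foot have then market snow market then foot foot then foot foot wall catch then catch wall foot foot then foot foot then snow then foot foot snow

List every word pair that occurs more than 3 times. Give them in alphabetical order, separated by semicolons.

foot foot; then foot

Bigram counts meeting the condition (more than 3 times):
  foot foot: 5
  then foot: 4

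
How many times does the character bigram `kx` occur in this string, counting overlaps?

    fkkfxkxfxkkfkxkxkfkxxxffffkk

Sliding a length-2 window over the 28 characters (27 positions):
  position 6–7: kx
  position 13–14: kx
  position 15–16: kx
  position 19–20: kx

4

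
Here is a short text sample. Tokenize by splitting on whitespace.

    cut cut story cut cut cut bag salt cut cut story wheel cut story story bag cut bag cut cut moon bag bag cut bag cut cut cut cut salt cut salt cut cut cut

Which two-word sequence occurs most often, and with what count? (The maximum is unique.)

Bigram frequencies (highest first):
  cut cut: 10
  bag cut: 4
  cut story: 3
  cut bag: 3
  salt cut: 3
  cut salt: 2
  … (9 more, each ≤ 1)

"cut cut", 10 times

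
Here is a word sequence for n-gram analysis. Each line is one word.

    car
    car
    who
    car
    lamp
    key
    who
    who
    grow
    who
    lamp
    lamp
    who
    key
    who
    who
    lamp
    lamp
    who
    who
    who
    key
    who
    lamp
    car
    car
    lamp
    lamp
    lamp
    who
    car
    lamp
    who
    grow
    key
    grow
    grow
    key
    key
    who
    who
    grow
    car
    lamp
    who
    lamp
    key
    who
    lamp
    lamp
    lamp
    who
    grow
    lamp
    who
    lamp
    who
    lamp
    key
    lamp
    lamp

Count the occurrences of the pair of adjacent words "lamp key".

Scanning the 60 overlapping bigram windows for "lamp key":
  position 5–6: lamp key
  position 46–47: lamp key
  position 58–59: lamp key

3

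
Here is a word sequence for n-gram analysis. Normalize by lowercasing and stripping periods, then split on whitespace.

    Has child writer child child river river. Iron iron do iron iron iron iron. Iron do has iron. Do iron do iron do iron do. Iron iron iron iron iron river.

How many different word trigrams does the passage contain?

31 tokens → 29 trigram windows in total.
Repeated trigrams (each contributes count−1 duplicates):
  iron iron iron: 6
  iron do iron: 5
  do iron do: 3
  do iron iron: 2
  iron iron do: 2
13 duplicate windows → 29 − 13 = 16 distinct.

16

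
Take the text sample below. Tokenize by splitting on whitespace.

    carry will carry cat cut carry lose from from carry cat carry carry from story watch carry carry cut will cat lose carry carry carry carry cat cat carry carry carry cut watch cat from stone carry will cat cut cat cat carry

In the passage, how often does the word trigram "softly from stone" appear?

0

Scanning the 41 overlapping trigram windows for "softly from stone":
  (none found)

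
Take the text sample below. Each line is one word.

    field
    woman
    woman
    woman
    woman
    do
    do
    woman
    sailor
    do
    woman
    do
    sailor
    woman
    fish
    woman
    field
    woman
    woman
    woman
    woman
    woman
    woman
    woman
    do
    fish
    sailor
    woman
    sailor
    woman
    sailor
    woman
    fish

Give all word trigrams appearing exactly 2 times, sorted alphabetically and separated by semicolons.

field woman woman; sailor woman fish; sailor woman sailor; woman sailor woman; woman woman do

Trigram counts meeting the condition (exactly 2 times):
  field woman woman: 2
  sailor woman fish: 2
  sailor woman sailor: 2
  woman sailor woman: 2
  woman woman do: 2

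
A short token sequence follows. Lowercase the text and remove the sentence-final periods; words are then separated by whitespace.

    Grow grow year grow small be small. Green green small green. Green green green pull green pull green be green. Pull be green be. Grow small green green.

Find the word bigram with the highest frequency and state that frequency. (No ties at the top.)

Bigram frequencies (highest first):
  green green: 5
  small green: 3
  green pull: 3
  grow small: 2
  pull green: 2
  green be: 2
  … (9 more, each ≤ 2)

"green green", 5 times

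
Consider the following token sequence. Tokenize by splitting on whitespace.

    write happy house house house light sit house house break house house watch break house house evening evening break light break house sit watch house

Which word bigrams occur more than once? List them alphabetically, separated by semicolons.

break house; house house

Bigram counts meeting the condition (more than once):
  break house: 3
  house house: 5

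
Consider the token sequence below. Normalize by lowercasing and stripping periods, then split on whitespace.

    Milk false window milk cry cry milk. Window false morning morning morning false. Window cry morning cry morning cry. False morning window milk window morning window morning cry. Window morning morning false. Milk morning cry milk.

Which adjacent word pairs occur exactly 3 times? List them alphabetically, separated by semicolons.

morning morning; window morning

Bigram counts meeting the condition (exactly 3 times):
  morning morning: 3
  window morning: 3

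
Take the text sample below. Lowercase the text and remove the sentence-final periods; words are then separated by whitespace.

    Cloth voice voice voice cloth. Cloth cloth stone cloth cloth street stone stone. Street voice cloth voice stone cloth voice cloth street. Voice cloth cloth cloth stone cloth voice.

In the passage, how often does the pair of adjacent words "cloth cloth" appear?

5

Scanning the 28 overlapping bigram windows for "cloth cloth":
  position 5–6: cloth cloth
  position 6–7: cloth cloth
  position 9–10: cloth cloth
  position 24–25: cloth cloth
  position 25–26: cloth cloth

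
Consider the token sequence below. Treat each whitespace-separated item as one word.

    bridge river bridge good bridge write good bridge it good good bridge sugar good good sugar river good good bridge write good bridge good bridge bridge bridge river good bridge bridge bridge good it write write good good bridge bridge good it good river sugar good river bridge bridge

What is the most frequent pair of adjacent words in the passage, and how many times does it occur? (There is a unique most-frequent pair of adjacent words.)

"good bridge", 8 times

Bigram frequencies (highest first):
  good bridge: 8
  bridge bridge: 6
  bridge good: 4
  good good: 4
  write good: 3
  bridge river: 2
  … (14 more, each ≤ 2)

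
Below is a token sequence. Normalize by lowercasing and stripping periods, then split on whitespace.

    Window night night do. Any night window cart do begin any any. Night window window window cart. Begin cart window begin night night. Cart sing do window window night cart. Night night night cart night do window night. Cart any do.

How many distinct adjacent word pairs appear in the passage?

24

41 tokens → 40 bigram windows in total.
Repeated bigrams (each contributes count−1 duplicates):
  night cart: 4
  night night: 4
  window night: 3
  window window: 3
  any night: 2
  cart night: 2
  do window: 2
  night do: 2
  … (2 more repeated)
16 duplicate windows → 40 − 16 = 24 distinct.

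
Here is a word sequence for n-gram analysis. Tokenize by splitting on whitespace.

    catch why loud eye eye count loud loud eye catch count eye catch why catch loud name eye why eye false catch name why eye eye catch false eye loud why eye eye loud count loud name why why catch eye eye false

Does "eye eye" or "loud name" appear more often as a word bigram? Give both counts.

"eye eye" (4 vs 2)

"eye eye": 4 occurrences
"loud name": 2 occurrences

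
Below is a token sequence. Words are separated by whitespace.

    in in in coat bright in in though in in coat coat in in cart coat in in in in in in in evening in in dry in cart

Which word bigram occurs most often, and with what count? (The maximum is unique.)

"in in", 12 times

Bigram frequencies (highest first):
  in in: 12
  in coat: 2
  coat in: 2
  in cart: 2
  coat bright: 1
  bright in: 1
  … (8 more, each ≤ 1)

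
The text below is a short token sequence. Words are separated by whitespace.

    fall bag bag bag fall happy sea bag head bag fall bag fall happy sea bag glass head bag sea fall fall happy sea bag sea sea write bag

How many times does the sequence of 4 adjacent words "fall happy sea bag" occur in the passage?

3

Scanning the 26 overlapping 4-gram windows for "fall happy sea bag":
  position 5–8: fall happy sea bag
  position 13–16: fall happy sea bag
  position 22–25: fall happy sea bag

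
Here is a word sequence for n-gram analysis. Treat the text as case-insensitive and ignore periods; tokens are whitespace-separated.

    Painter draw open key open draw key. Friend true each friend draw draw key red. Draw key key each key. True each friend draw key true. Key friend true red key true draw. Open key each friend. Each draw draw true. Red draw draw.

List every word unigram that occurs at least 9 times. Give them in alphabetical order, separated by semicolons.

Unigram counts meeting the condition (at least 9 times):
  draw: 11
  key: 10

draw; key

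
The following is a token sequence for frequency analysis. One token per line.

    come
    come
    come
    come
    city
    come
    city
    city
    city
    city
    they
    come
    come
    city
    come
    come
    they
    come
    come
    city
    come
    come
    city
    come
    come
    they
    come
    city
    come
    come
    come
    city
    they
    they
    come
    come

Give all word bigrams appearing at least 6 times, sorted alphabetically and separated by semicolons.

come city; come come

Bigram counts meeting the condition (at least 6 times):
  come city: 7
  come come: 11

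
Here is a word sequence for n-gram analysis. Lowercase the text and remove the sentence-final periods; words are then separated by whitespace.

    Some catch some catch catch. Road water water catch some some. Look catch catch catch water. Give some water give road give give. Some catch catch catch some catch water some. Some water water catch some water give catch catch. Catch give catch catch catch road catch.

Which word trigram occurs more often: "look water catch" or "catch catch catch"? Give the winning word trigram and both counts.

"catch catch catch" (4 vs 0)

"look water catch": 0 occurrences
"catch catch catch": 4 occurrences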